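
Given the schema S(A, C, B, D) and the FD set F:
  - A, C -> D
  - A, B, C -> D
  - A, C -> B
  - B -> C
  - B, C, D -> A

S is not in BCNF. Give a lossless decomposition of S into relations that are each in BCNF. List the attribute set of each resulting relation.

{A, B, D}; {B, C}

Candidate keys of the original relation: {A, B}, {A, C}, {B, D}.
Within {A, B, C, D}: {B}⁺ ∩ {A, B, C, D} = {B, C}, not the whole set, so B -> C violates BCNF; decompose into {B, C} and {A, B, D}.
{B, C} is in BCNF.
{A, B, D} is in BCNF.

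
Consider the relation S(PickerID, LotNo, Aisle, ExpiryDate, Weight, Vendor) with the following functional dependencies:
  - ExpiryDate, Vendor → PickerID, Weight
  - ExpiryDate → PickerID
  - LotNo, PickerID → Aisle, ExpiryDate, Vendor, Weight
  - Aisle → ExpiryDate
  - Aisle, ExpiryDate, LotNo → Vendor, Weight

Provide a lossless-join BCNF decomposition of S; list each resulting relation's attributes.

Candidate keys of the original relation: {Aisle, LotNo}, {ExpiryDate, LotNo}, {LotNo, PickerID}.
In {Aisle, ExpiryDate, LotNo, PickerID, Vendor, Weight}, {ExpiryDate, Vendor} is not a superkey ({ExpiryDate, Vendor}⁺ restricted to this set is {ExpiryDate, PickerID, Vendor, Weight}), so split on ExpiryDate, Vendor → PickerID, Weight into {ExpiryDate, PickerID, Vendor, Weight} and {Aisle, ExpiryDate, LotNo, Vendor}.
In {ExpiryDate, PickerID, Vendor, Weight}, {ExpiryDate} is not a superkey ({ExpiryDate}⁺ restricted to this set is {ExpiryDate, PickerID}), so split on ExpiryDate → PickerID into {ExpiryDate, PickerID} and {ExpiryDate, Vendor, Weight}.
{ExpiryDate, PickerID}: every determinant is a superkey — BCNF.
{ExpiryDate, Vendor, Weight}: every determinant is a superkey — BCNF.
In {Aisle, ExpiryDate, LotNo, Vendor}, {Aisle} is not a superkey ({Aisle}⁺ restricted to this set is {Aisle, ExpiryDate}), so split on Aisle → ExpiryDate into {Aisle, ExpiryDate} and {Aisle, LotNo, Vendor}.
{Aisle, ExpiryDate}: every determinant is a superkey — BCNF.
{Aisle, LotNo, Vendor}: every determinant is a superkey — BCNF.

{Aisle, ExpiryDate}; {Aisle, LotNo, Vendor}; {ExpiryDate, PickerID}; {ExpiryDate, Vendor, Weight}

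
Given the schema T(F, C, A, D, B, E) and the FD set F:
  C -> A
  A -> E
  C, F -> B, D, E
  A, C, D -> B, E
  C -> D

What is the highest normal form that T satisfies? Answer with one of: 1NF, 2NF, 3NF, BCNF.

1NF

Candidate key: {C, F}. Prime attributes: {C, F}.
For C -> A we have {C}⁺ = {A, B, C, D, E}; {C} is not a superkey, so BCNF fails.
C -> A determines the non-prime attribute {A} from a non-superkey — 3NF is violated.
Since {C} ⊂ {C, F} and {C}⁺ ⊇ {A, B, D, E} with {A, B, D, E} non-prime, there is a partial dependency; 2NF fails.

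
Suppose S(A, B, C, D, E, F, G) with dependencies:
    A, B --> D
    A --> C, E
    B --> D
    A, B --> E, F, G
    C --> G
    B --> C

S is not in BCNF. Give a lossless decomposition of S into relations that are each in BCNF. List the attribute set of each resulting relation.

Candidate key of the original relation: {A, B}.
In {A, B, C, D, E, F, G}, {A} is not a superkey ({A}⁺ restricted to this set is {A, C, E, G}), so split on A --> C, E, G into {A, C, E, G} and {A, B, D, F}.
In {A, C, E, G}, {C} is not a superkey ({C}⁺ restricted to this set is {C, G}), so split on C --> G into {C, G} and {A, C, E}.
{C, G} is in BCNF.
{A, C, E} is in BCNF.
In {A, B, D, F}, {B} is not a superkey ({B}⁺ restricted to this set is {B, D}), so split on B --> D into {B, D} and {A, B, F}.
{B, D} is in BCNF.
{A, B, F} is in BCNF.

{A, B, F}; {A, C, E}; {B, D}; {C, G}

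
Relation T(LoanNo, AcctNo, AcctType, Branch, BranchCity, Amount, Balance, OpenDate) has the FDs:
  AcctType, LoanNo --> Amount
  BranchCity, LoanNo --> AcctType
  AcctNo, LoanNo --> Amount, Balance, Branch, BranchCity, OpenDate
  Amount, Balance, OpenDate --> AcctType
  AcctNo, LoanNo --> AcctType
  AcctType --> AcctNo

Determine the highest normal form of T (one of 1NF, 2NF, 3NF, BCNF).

3NF

Candidate keys: {AcctNo, LoanNo}, {AcctType, LoanNo}, {Amount, Balance, LoanNo, OpenDate}, {BranchCity, LoanNo}. Prime attributes: {AcctNo, AcctType, Amount, Balance, BranchCity, LoanNo, OpenDate}.
Amount, Balance, OpenDate --> AcctType: {Amount, Balance, OpenDate}⁺ = {AcctNo, AcctType, Amount, Balance, OpenDate}, which is not all of the attributes, so the left side is not a superkey — BCNF is violated.
But every attribute on its right side ({AcctType}) is prime, and the same holds for every other non-superkey FD, so 3NF still holds.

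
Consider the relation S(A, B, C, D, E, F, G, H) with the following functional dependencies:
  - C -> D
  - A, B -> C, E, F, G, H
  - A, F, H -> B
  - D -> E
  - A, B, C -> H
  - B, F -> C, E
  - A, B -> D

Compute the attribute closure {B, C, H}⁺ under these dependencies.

Start with {B, C, H}.
C -> D applies; add {D} → now {B, C, D, H}.
D -> E applies; add {E} → now {B, C, D, E, H}.
No further FD applies.

{B, C, D, E, H}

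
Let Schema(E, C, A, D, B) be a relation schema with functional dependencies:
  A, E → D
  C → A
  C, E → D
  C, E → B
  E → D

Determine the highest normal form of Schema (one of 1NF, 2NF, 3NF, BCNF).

1NF

Candidate key: {C, E}. Prime attributes: {C, E}.
A, E → D: {A, E}⁺ = {A, D, E}, which is not all of the attributes, so the left side is not a superkey — BCNF is violated.
A, E → D determines the non-prime attribute {D} from a non-superkey — 3NF is violated.
The proper key subset {C} of {C, E} determines non-prime {A}, so the relation is not even in 2NF.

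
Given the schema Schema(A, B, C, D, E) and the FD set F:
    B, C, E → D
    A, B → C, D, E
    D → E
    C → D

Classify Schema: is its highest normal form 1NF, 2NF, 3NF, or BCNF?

Candidate key: {A, B}. Prime attributes: {A, B}.
For B, C, E → D we have {B, C, E}⁺ = {B, C, D, E}; {B, C, E} is not a superkey, so BCNF fails.
B, C, E → D has non-prime {D} on the right and a non-superkey on the left, so 3NF fails.
Checking every proper subset of each key, none determines a non-prime attribute — 2NF is satisfied.

2NF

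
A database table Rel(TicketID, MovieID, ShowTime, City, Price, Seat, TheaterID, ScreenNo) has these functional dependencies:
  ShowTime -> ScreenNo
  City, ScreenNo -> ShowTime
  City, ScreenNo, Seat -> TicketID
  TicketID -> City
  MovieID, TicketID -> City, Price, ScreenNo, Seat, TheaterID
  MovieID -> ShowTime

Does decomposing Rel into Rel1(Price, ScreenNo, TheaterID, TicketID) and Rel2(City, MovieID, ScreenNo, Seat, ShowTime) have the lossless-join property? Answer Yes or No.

No

Rel1 ∩ Rel2 = {ScreenNo}; its closure under F is {ScreenNo}.
Rel1 ⊄ {ScreenNo} and Rel2 ⊄ {ScreenNo}, so the split is lossy.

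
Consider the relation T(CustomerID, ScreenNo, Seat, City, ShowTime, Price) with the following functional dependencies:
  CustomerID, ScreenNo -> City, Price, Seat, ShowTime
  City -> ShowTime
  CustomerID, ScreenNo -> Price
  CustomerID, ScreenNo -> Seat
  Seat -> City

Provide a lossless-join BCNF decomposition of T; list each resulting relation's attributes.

{City, Seat}; {City, ShowTime}; {CustomerID, Price, ScreenNo, Seat}

Candidate key of the original relation: {CustomerID, ScreenNo}.
In {City, CustomerID, Price, ScreenNo, Seat, ShowTime}, {City} is not a superkey ({City}⁺ restricted to this set is {City, ShowTime}), so split on City -> ShowTime into {City, ShowTime} and {City, CustomerID, Price, ScreenNo, Seat}.
{City, ShowTime} is in BCNF.
In {City, CustomerID, Price, ScreenNo, Seat}, {Seat} is not a superkey ({Seat}⁺ restricted to this set is {City, Seat}), so split on Seat -> City into {City, Seat} and {CustomerID, Price, ScreenNo, Seat}.
{City, Seat} is in BCNF.
{CustomerID, Price, ScreenNo, Seat} is in BCNF.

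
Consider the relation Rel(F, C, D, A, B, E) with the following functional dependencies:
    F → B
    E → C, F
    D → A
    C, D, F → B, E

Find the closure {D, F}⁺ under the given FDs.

{A, B, D, F}

Start with {D, F}.
F → B applies; add {B} → now {B, D, F}.
D → A applies; add {A} → now {A, B, D, F}.
No further FD applies.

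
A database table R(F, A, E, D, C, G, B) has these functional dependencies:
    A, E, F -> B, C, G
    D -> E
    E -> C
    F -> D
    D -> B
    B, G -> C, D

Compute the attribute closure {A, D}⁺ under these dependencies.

Start with {A, D}.
D -> E applies; add {E} → now {A, D, E}.
E -> C applies; add {C} → now {A, C, D, E}.
D -> B applies; add {B} → now {A, B, C, D, E}.
No further FD applies.

{A, B, C, D, E}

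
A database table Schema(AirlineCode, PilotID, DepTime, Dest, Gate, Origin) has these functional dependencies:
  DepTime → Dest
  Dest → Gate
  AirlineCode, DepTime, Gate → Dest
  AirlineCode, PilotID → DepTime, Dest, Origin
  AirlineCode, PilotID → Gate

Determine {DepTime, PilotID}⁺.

Start with {DepTime, PilotID}.
DepTime → Dest applies; add {Dest} → now {DepTime, Dest, PilotID}.
Dest → Gate applies; add {Gate} → now {DepTime, Dest, Gate, PilotID}.
No further FD applies.

{DepTime, Dest, Gate, PilotID}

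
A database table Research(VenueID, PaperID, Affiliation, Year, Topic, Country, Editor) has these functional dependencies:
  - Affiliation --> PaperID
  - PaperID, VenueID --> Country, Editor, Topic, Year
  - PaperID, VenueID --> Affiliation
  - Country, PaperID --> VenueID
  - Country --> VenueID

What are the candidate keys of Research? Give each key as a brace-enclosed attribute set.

{Affiliation, Country}, {Affiliation, VenueID}, {Country, PaperID}, {PaperID, VenueID}

Closure of {Affiliation, Country} is {Affiliation, Country, Editor, PaperID, Topic, VenueID, Year}, the whole schema; {Affiliation, Country} is a candidate key.
Closure of {Affiliation, VenueID} is {Affiliation, Country, Editor, PaperID, Topic, VenueID, Year}, the whole schema; {Affiliation, VenueID} is a candidate key.
Closure of {Country, PaperID} is {Affiliation, Country, Editor, PaperID, Topic, VenueID, Year}, the whole schema; {Country, PaperID} is a candidate key.
Closure of {PaperID, VenueID} is {Affiliation, Country, Editor, PaperID, Topic, VenueID, Year}, the whole schema; {PaperID, VenueID} is a candidate key.
Any other superkey properly contains one of these, so there are no further candidate keys.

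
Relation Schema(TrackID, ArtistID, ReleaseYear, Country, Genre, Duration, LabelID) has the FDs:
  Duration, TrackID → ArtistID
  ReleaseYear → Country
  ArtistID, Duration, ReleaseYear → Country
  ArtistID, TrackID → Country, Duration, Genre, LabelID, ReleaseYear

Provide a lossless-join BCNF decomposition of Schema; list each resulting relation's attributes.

Candidate keys of the original relation: {ArtistID, TrackID}, {Duration, TrackID}.
Within {ArtistID, Country, Duration, Genre, LabelID, ReleaseYear, TrackID}: {ReleaseYear}⁺ ∩ {ArtistID, Country, Duration, Genre, LabelID, ReleaseYear, TrackID} = {Country, ReleaseYear}, not the whole set, so ReleaseYear → Country violates BCNF; decompose into {Country, ReleaseYear} and {ArtistID, Duration, Genre, LabelID, ReleaseYear, TrackID}.
{Country, ReleaseYear} is in BCNF.
{ArtistID, Duration, Genre, LabelID, ReleaseYear, TrackID} is in BCNF.

{ArtistID, Duration, Genre, LabelID, ReleaseYear, TrackID}; {Country, ReleaseYear}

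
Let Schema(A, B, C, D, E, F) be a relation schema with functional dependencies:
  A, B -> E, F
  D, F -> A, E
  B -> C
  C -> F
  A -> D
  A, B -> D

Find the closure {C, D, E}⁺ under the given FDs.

{A, C, D, E, F}

Start with {C, D, E}.
C -> F applies; add {F} → now {C, D, E, F}.
D, F -> A, E applies; add {A} → now {A, C, D, E, F}.
No further FD applies.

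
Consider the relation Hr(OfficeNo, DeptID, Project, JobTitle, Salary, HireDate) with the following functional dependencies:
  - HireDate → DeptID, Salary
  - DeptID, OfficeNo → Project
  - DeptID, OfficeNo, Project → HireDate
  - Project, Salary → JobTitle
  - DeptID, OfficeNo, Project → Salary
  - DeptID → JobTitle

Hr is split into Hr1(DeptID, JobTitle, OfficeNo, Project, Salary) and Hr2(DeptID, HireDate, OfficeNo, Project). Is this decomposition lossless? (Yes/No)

Yes

Hr1 ∩ Hr2 = {DeptID, OfficeNo, Project}; its closure under F is {DeptID, HireDate, JobTitle, OfficeNo, Project, Salary}.
Since Hr1 ⊆ {DeptID, HireDate, JobTitle, OfficeNo, Project, Salary}, the intersection is a superkey of Hr1; the decomposition is lossless.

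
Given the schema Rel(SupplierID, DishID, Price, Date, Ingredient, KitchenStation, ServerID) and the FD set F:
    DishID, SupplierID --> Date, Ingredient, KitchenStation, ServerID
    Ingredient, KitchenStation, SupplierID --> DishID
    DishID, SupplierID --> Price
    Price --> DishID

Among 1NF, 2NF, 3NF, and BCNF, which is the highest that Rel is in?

3NF

Candidate keys: {DishID, SupplierID}, {Ingredient, KitchenStation, SupplierID}, {Price, SupplierID}. Prime attributes: {DishID, Ingredient, KitchenStation, Price, SupplierID}.
Price --> DishID breaks BCNF: {Price}⁺ = {DishID, Price}, so {Price} is not a superkey.
Its right-hand attributes {DishID} are all prime, as are those of every other non-superkey FD — the relation is in 3NF.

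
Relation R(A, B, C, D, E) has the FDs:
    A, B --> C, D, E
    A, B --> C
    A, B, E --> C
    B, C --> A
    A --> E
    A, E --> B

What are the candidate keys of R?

{A}, {B, C}

{A}⁺ = {A, B, C, D, E} — all of the relation — so {A} is a candidate key.
{B, C}⁺ = {A, B, C, D, E} — all of the relation — so {B, C} is a candidate key.
These are minimal and exhaustive — every other superkey contains one of them.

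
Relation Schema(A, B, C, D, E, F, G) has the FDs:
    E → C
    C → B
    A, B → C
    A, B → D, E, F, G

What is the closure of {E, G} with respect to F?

Start with {E, G}.
E → C applies; add {C} → now {C, E, G}.
C → B applies; add {B} → now {B, C, E, G}.
No further FD applies.

{B, C, E, G}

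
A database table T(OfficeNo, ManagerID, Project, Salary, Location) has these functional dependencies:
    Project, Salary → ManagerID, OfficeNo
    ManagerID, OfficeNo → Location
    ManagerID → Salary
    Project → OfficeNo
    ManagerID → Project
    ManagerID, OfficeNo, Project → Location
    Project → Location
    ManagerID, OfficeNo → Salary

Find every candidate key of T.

{ManagerID}, {Project, Salary}

Closure of {ManagerID} is {Location, ManagerID, OfficeNo, Project, Salary}, the whole schema; {ManagerID} is a candidate key.
Closure of {Project, Salary} is {Location, ManagerID, OfficeNo, Project, Salary}, the whole schema; {Project, Salary} is a candidate key.
No proper subset of any of these is a key, and no other minimal superkey exists.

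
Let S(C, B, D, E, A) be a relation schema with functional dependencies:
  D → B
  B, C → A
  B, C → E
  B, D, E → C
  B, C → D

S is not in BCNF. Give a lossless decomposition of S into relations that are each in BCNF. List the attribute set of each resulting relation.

{A, C, D, E}; {B, D}

Candidate keys of the original relation: {B, C}, {C, D}, {D, E}.
In {A, B, C, D, E}, {D} is not a superkey ({D}⁺ restricted to this set is {B, D}), so split on D → B into {B, D} and {A, C, D, E}.
{B, D} is in BCNF.
{A, C, D, E} is in BCNF.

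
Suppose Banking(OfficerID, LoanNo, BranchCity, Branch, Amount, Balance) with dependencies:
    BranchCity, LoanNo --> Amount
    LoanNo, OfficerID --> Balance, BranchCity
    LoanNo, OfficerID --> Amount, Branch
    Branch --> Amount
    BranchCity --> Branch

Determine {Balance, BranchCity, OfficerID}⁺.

{Amount, Balance, Branch, BranchCity, OfficerID}

Start with {Balance, BranchCity, OfficerID}.
BranchCity --> Branch applies; add {Branch} → now {Balance, Branch, BranchCity, OfficerID}.
Branch --> Amount applies; add {Amount} → now {Amount, Balance, Branch, BranchCity, OfficerID}.
No further FD applies.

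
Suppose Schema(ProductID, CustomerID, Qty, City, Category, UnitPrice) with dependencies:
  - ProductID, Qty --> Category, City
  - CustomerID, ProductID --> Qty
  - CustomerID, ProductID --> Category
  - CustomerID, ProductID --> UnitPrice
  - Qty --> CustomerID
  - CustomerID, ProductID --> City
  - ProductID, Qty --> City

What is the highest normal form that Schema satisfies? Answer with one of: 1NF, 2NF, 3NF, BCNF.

Candidate keys: {CustomerID, ProductID}, {ProductID, Qty}. Prime attributes: {CustomerID, ProductID, Qty}.
For Qty --> CustomerID we have {Qty}⁺ = {CustomerID, Qty}; {Qty} is not a superkey, so BCNF fails.
But every attribute on its right side ({CustomerID}) is prime, and the same holds for every other non-superkey FD, so 3NF still holds.

3NF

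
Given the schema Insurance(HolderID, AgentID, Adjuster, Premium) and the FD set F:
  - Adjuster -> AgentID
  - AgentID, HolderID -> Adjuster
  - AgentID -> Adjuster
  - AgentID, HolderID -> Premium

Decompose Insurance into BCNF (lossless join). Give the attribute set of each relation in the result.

{Adjuster, AgentID}; {Adjuster, HolderID, Premium}

Candidate keys of the original relation: {Adjuster, HolderID}, {AgentID, HolderID}.
Within {Adjuster, AgentID, HolderID, Premium}: {Adjuster}⁺ ∩ {Adjuster, AgentID, HolderID, Premium} = {Adjuster, AgentID}, not the whole set, so Adjuster -> AgentID violates BCNF; decompose into {Adjuster, AgentID} and {Adjuster, HolderID, Premium}.
{Adjuster, AgentID} is in BCNF.
{Adjuster, HolderID, Premium} is in BCNF.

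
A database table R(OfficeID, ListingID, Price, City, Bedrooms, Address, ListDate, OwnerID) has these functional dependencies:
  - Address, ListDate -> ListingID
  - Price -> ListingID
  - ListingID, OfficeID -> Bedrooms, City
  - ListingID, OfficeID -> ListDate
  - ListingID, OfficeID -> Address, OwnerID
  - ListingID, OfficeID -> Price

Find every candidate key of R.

Attributes never on any right-hand side: {OfficeID} — every candidate key must contain it.
Closure of {ListingID, OfficeID} is {Address, Bedrooms, City, ListDate, ListingID, OfficeID, OwnerID, Price}, the whole schema; {ListingID, OfficeID} is a candidate key.
Closure of {OfficeID, Price} is {Address, Bedrooms, City, ListDate, ListingID, OfficeID, OwnerID, Price}, the whole schema; {OfficeID, Price} is a candidate key.
Closure of {Address, ListDate, OfficeID} is {Address, Bedrooms, City, ListDate, ListingID, OfficeID, OwnerID, Price}, the whole schema; {Address, ListDate, OfficeID} is a candidate key.
No proper subset of any of these is a key, and no other minimal superkey exists.

{Address, ListDate, OfficeID}, {ListingID, OfficeID}, {OfficeID, Price}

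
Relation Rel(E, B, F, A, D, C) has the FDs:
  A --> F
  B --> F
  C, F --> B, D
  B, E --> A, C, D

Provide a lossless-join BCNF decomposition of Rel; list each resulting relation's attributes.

Candidate keys of the original relation: {A, C, E}, {B, E}, {C, E, F}.
Within {A, B, C, D, E, F}: {A}⁺ ∩ {A, B, C, D, E, F} = {A, F}, not the whole set, so A --> F violates BCNF; decompose into {A, F} and {A, B, C, D, E}.
{A, F} has no BCNF violation.
Within {A, B, C, D, E}: {A, C}⁺ ∩ {A, B, C, D, E} = {A, B, C, D}, not the whole set, so A, C --> B, D violates BCNF; decompose into {A, B, C, D} and {A, C, E}.
Within {A, B, C, D}: {B, C}⁺ ∩ {A, B, C, D} = {B, C, D}, not the whole set, so B, C --> D violates BCNF; decompose into {B, C, D} and {A, B, C}.
{B, C, D} has no BCNF violation.
{A, B, C} has no BCNF violation.
{A, C, E} has no BCNF violation.

{A, B, C}; {A, C, E}; {A, F}; {B, C, D}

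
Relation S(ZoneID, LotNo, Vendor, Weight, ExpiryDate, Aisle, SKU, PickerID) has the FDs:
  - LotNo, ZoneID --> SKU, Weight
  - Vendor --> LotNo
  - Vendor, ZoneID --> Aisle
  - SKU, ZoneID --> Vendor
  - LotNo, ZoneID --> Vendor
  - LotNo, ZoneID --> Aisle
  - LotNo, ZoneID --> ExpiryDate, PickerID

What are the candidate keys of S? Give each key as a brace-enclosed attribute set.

Attributes never on any right-hand side: {ZoneID} — every candidate key must contain it.
{LotNo, ZoneID}⁺ = {Aisle, ExpiryDate, LotNo, PickerID, SKU, Vendor, Weight, ZoneID} — all of the relation — so {LotNo, ZoneID} is a candidate key.
{SKU, ZoneID}⁺ = {Aisle, ExpiryDate, LotNo, PickerID, SKU, Vendor, Weight, ZoneID} — all of the relation — so {SKU, ZoneID} is a candidate key.
{Vendor, ZoneID}⁺ = {Aisle, ExpiryDate, LotNo, PickerID, SKU, Vendor, Weight, ZoneID} — all of the relation — so {Vendor, ZoneID} is a candidate key.
These are minimal and exhaustive — every other superkey contains one of them.

{LotNo, ZoneID}, {SKU, ZoneID}, {Vendor, ZoneID}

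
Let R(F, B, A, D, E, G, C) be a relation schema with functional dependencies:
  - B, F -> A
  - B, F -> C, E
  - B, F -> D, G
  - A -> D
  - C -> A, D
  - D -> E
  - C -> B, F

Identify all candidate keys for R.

Closure of {C} is {A, B, C, D, E, F, G}, the whole schema; {C} is a candidate key.
Closure of {B, F} is {A, B, C, D, E, F, G}, the whole schema; {B, F} is a candidate key.
These are minimal and exhaustive — every other superkey contains one of them.

{B, F}, {C}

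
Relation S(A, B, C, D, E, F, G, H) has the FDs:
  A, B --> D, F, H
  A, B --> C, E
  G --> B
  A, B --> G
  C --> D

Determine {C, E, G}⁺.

Start with {C, E, G}.
G --> B applies; add {B} → now {B, C, E, G}.
C --> D applies; add {D} → now {B, C, D, E, G}.
No further FD applies.

{B, C, D, E, G}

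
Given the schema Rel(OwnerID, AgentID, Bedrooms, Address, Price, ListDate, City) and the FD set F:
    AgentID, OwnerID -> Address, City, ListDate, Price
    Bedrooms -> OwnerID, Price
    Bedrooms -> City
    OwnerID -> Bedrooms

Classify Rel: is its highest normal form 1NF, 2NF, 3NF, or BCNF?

1NF

Candidate keys: {AgentID, Bedrooms}, {AgentID, OwnerID}. Prime attributes: {AgentID, Bedrooms, OwnerID}.
For Bedrooms -> OwnerID, Price we have {Bedrooms}⁺ = {Bedrooms, City, OwnerID, Price}; {Bedrooms} is not a superkey, so BCNF fails.
Bedrooms -> OwnerID, Price determines the non-prime attribute {Price} from a non-superkey — 3NF is violated.
Since {Bedrooms} ⊂ {AgentID, Bedrooms} and {Bedrooms}⁺ ⊇ {City, Price} with {City, Price} non-prime, there is a partial dependency; 2NF fails.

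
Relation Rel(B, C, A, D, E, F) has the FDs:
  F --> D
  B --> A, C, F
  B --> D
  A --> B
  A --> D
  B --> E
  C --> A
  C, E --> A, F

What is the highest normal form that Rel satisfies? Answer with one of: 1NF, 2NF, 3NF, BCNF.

2NF

Candidate keys: {A}, {B}, {C}. Prime attributes: {A, B, C}.
F --> D: {F}⁺ = {D, F}, which is not all of the attributes, so the left side is not a superkey — BCNF is violated.
F --> D has non-prime {D} on the right and a non-superkey on the left, so 3NF fails.
Every candidate key is a single attribute, so no partial dependency is possible; 2NF holds.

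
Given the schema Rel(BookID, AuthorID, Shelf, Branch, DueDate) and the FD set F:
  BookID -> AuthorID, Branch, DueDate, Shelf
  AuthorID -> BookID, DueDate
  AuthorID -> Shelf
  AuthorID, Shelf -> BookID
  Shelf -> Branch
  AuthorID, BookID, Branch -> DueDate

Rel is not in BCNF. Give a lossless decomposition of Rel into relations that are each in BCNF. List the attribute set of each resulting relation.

Candidate keys of the original relation: {AuthorID}, {BookID}.
In {AuthorID, BookID, Branch, DueDate, Shelf}, {Shelf} is not a superkey ({Shelf}⁺ restricted to this set is {Branch, Shelf}), so split on Shelf -> Branch into {Branch, Shelf} and {AuthorID, BookID, DueDate, Shelf}.
{Branch, Shelf} is in BCNF.
{AuthorID, BookID, DueDate, Shelf} is in BCNF.

{AuthorID, BookID, DueDate, Shelf}; {Branch, Shelf}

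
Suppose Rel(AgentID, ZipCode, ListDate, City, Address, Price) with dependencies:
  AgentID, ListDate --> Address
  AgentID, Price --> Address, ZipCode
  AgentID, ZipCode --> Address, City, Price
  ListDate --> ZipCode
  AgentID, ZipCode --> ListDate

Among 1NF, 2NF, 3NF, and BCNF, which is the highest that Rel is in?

Candidate keys: {AgentID, ListDate}, {AgentID, Price}, {AgentID, ZipCode}. Prime attributes: {AgentID, ListDate, Price, ZipCode}.
ListDate --> ZipCode breaks BCNF: {ListDate}⁺ = {ListDate, ZipCode}, so {ListDate} is not a superkey.
But every attribute on its right side ({ZipCode}) is prime, and the same holds for every other non-superkey FD, so 3NF still holds.

3NF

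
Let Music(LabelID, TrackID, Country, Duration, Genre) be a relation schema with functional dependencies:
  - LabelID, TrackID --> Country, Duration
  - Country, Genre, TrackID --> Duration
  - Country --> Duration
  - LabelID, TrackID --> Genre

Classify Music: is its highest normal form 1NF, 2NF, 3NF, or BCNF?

Candidate key: {LabelID, TrackID}. Prime attributes: {LabelID, TrackID}.
Country, Genre, TrackID --> Duration breaks BCNF: {Country, Genre, TrackID}⁺ = {Country, Duration, Genre, TrackID}, so {Country, Genre, TrackID} is not a superkey.
Because {Duration} is non-prime and the left side of Country, Genre, TrackID --> Duration is not a superkey, the relation is not in 3NF.
No proper subset of a key has a non-prime attribute in its closure, so there is no partial dependency; 2NF holds.

2NF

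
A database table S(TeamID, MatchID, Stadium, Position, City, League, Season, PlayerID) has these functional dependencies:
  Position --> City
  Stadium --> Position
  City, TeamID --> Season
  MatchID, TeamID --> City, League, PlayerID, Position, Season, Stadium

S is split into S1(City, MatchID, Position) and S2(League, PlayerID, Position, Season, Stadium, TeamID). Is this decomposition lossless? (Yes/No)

No

The shared attributes are {Position} and {Position}⁺ = {City, Position}.
Neither S1 nor S2 is contained in that closure, so the decomposition is lossy.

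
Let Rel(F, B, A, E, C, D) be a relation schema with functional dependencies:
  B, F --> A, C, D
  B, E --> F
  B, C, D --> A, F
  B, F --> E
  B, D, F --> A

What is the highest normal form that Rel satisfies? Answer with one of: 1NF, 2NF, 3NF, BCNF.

BCNF

Candidate keys: {B, C, D}, {B, E}, {B, F}. Prime attributes: {B, C, D, E, F}.
The left-hand side of every FD is a superkey, so BCNF is satisfied.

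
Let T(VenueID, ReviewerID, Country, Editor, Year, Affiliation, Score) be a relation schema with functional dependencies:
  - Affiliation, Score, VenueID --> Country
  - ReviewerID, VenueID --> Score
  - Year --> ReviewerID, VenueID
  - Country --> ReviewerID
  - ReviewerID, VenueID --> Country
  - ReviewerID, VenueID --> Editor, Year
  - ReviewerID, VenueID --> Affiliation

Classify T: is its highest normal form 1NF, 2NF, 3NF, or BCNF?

Candidate keys: {Affiliation, Score, VenueID}, {Country, VenueID}, {ReviewerID, VenueID}, {Year}. Prime attributes: {Affiliation, Country, ReviewerID, Score, VenueID, Year}.
Country --> ReviewerID breaks BCNF: {Country}⁺ = {Country, ReviewerID}, so {Country} is not a superkey.
Since {ReviewerID} ⊆ prime attributes and every other non-superkey FD also has a prime right side, the schema is in 3NF.

3NF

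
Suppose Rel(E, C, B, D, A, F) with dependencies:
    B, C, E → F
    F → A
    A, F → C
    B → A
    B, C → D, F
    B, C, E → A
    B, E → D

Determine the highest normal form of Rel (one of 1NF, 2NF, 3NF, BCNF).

1NF

Candidate keys: {B, C, E}, {B, E, F}. Prime attributes: {B, C, E, F}.
F → A: {F}⁺ = {A, C, F}, which is not all of the attributes, so the left side is not a superkey — BCNF is violated.
F → A determines the non-prime attribute {A} from a non-superkey — 3NF is violated.
{B} is a proper subset of the key {B, C, E}, and {B}⁺ contains the non-prime attribute {A} — a partial dependency, so 2NF is violated.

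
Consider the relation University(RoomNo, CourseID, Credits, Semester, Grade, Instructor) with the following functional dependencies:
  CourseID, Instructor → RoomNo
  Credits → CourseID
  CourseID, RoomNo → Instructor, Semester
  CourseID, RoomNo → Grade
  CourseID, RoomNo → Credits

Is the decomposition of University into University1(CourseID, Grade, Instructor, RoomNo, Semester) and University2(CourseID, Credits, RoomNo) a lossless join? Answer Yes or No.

Yes

Common attributes: {CourseID, RoomNo}; their closure is {CourseID, Credits, Grade, Instructor, RoomNo, Semester}.
This includes all of University1, so the common attributes are a superkey of University1 — the join is lossless.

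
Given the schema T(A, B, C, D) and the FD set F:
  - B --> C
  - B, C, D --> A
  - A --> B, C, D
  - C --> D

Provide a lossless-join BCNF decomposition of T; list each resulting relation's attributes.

{A, B, C}; {C, D}

Candidate keys of the original relation: {A}, {B}.
{A, B, C, D}: {C} determines {C, D} here but is not a superkey — split on C --> D, giving {C, D} and {A, B, C}.
{C, D} has no BCNF violation.
{A, B, C} has no BCNF violation.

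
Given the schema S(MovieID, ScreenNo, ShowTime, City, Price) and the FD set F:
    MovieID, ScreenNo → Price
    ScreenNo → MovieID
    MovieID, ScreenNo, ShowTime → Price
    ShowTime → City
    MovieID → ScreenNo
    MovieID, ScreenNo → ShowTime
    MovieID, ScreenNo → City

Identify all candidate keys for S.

{MovieID}, {ScreenNo}

{MovieID}⁺ = {City, MovieID, Price, ScreenNo, ShowTime} — all of the relation — so {MovieID} is a candidate key.
{ScreenNo}⁺ = {City, MovieID, Price, ScreenNo, ShowTime} — all of the relation — so {ScreenNo} is a candidate key.
No proper subset of any of these is a key, and no other minimal superkey exists.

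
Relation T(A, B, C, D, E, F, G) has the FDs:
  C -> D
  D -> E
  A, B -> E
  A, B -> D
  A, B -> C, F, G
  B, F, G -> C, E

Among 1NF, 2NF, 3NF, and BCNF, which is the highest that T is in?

Candidate key: {A, B}. Prime attributes: {A, B}.
C -> D: {C}⁺ = {C, D, E}, which is not all of the attributes, so the left side is not a superkey — BCNF is violated.
C -> D determines the non-prime attribute {D} from a non-superkey — 3NF is violated.
No proper subset of a key has a non-prime attribute in its closure, so there is no partial dependency; 2NF holds.

2NF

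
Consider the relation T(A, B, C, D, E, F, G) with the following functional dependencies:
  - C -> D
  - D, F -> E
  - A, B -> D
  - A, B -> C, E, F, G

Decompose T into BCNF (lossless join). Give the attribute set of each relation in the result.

{A, B, C, F, G}; {C, D}; {C, E, F}

Candidate key of the original relation: {A, B}.
{A, B, C, D, E, F, G}: {C} determines {C, D} here but is not a superkey — split on C -> D, giving {C, D} and {A, B, C, E, F, G}.
{C, D} is in BCNF.
{A, B, C, E, F, G}: {C, F} determines {C, E, F} here but is not a superkey — split on C, F -> E, giving {C, E, F} and {A, B, C, F, G}.
{C, E, F} is in BCNF.
{A, B, C, F, G} is in BCNF.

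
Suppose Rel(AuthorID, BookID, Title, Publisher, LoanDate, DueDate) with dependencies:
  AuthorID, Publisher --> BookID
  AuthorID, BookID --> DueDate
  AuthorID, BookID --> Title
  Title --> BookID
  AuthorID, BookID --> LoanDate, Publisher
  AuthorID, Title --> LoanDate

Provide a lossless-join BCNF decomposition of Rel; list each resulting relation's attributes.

{AuthorID, DueDate, LoanDate, Publisher, Title}; {BookID, Title}

Candidate keys of the original relation: {AuthorID, BookID}, {AuthorID, Publisher}, {AuthorID, Title}.
{AuthorID, BookID, DueDate, LoanDate, Publisher, Title}: {Title} determines {BookID, Title} here but is not a superkey — split on Title --> BookID, giving {BookID, Title} and {AuthorID, DueDate, LoanDate, Publisher, Title}.
{BookID, Title} has no BCNF violation.
{AuthorID, DueDate, LoanDate, Publisher, Title} has no BCNF violation.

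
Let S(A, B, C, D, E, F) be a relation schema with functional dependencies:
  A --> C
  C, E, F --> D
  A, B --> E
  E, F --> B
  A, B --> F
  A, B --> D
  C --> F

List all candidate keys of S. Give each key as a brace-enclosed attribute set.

Attributes never on any right-hand side: {A} — every candidate key must contain it.
{A, B}⁺ = {A, B, C, D, E, F}, which is every attribute, so {A, B} is a candidate key.
{A, E}⁺ = {A, B, C, D, E, F}, which is every attribute, so {A, E} is a candidate key.
These are minimal and exhaustive — every other superkey contains one of them.

{A, B}, {A, E}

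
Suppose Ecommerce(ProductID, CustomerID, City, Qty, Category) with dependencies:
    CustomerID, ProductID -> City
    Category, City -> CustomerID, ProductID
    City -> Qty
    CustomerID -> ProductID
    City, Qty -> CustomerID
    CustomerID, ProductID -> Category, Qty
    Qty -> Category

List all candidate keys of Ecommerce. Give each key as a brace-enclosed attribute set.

{City}, {CustomerID}

{City}⁺ = {Category, City, CustomerID, ProductID, Qty} — all of the relation — so {City} is a candidate key.
{CustomerID}⁺ = {Category, City, CustomerID, ProductID, Qty} — all of the relation — so {CustomerID} is a candidate key.
No proper subset of any of these is a key, and no other minimal superkey exists.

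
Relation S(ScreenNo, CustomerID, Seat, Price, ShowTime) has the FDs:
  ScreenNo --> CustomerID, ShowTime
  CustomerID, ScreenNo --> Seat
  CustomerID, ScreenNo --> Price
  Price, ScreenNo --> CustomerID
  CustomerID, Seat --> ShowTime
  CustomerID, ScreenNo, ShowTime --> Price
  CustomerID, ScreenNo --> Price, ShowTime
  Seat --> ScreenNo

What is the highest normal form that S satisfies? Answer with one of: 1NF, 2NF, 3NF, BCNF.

Candidate keys: {ScreenNo}, {Seat}. Prime attributes: {ScreenNo, Seat}.
The left-hand side of every FD is a superkey, so BCNF is satisfied.

BCNF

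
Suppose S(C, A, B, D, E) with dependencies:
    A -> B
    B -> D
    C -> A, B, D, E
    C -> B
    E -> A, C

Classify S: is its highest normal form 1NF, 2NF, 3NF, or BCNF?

2NF

Candidate keys: {C}, {E}. Prime attributes: {C, E}.
A -> B breaks BCNF: {A}⁺ = {A, B, D}, so {A} is not a superkey.
A -> B has non-prime {B} on the right and a non-superkey on the left, so 3NF fails.
All keys have size 1, which rules out partial dependencies — 2NF is satisfied.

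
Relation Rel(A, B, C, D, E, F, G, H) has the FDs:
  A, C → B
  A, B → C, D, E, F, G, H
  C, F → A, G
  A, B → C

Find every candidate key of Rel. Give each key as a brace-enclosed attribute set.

{A, B}⁺ = {A, B, C, D, E, F, G, H} — all of the relation — so {A, B} is a candidate key.
{A, C}⁺ = {A, B, C, D, E, F, G, H} — all of the relation — so {A, C} is a candidate key.
{C, F}⁺ = {A, B, C, D, E, F, G, H} — all of the relation — so {C, F} is a candidate key.
No proper subset of any of these is a key, and no other minimal superkey exists.

{A, B}, {A, C}, {C, F}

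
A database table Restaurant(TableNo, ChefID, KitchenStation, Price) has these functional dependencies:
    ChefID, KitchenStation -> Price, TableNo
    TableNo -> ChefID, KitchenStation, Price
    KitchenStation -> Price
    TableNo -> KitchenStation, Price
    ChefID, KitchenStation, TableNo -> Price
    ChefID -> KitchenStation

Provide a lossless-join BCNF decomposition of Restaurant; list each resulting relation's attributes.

Candidate keys of the original relation: {ChefID}, {TableNo}.
Within {ChefID, KitchenStation, Price, TableNo}: {KitchenStation}⁺ ∩ {ChefID, KitchenStation, Price, TableNo} = {KitchenStation, Price}, not the whole set, so KitchenStation -> Price violates BCNF; decompose into {KitchenStation, Price} and {ChefID, KitchenStation, TableNo}.
{KitchenStation, Price}: every determinant is a superkey — BCNF.
{ChefID, KitchenStation, TableNo}: every determinant is a superkey — BCNF.

{ChefID, KitchenStation, TableNo}; {KitchenStation, Price}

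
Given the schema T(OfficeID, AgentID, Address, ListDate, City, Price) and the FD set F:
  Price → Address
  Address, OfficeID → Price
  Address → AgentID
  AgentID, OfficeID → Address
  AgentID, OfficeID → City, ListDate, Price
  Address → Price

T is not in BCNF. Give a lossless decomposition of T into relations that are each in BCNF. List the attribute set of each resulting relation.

{Address, AgentID, Price}; {City, ListDate, OfficeID, Price}

Candidate keys of the original relation: {Address, OfficeID}, {AgentID, OfficeID}, {OfficeID, Price}.
Within {Address, AgentID, City, ListDate, OfficeID, Price}: {Price}⁺ ∩ {Address, AgentID, City, ListDate, OfficeID, Price} = {Address, AgentID, Price}, not the whole set, so Price → Address, AgentID violates BCNF; decompose into {Address, AgentID, Price} and {City, ListDate, OfficeID, Price}.
{Address, AgentID, Price} is in BCNF.
{City, ListDate, OfficeID, Price} is in BCNF.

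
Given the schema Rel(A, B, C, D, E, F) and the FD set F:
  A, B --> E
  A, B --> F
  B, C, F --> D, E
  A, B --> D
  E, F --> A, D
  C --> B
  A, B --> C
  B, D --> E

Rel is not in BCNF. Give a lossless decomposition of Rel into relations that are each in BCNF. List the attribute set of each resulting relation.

Candidate keys of the original relation: {A, B}, {A, C}, {B, D, F}, {B, E, F}, {C, F}.
Within {A, B, C, D, E, F}: {E, F}⁺ ∩ {A, B, C, D, E, F} = {A, D, E, F}, not the whole set, so E, F --> A, D violates BCNF; decompose into {A, D, E, F} and {B, C, E, F}.
{A, D, E, F} is in BCNF.
Within {B, C, E, F}: {C}⁺ ∩ {B, C, E, F} = {B, C}, not the whole set, so C --> B violates BCNF; decompose into {B, C} and {C, E, F}.
{B, C} is in BCNF.
{C, E, F} is in BCNF.

{A, D, E, F}; {B, C}; {C, E, F}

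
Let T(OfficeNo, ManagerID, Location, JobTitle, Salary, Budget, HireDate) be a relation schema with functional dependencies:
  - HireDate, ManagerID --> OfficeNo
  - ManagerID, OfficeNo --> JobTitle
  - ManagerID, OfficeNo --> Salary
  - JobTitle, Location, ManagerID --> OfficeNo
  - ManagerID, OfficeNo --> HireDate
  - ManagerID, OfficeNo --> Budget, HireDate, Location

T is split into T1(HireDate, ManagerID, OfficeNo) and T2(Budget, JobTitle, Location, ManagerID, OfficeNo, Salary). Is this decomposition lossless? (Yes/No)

The shared attributes are {ManagerID, OfficeNo} and {ManagerID, OfficeNo}⁺ = {Budget, HireDate, JobTitle, Location, ManagerID, OfficeNo, Salary}.
Since T1 ⊆ {Budget, HireDate, JobTitle, Location, ManagerID, OfficeNo, Salary}, the intersection is a superkey of T1; the decomposition is lossless.

Yes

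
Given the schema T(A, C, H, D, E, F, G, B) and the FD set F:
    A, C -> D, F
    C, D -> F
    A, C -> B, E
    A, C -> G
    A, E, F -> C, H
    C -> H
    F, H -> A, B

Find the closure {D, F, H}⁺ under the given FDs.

Start with {D, F, H}.
F, H -> A, B applies; add {A, B} → now {A, B, D, F, H}.
No further FD applies.

{A, B, D, F, H}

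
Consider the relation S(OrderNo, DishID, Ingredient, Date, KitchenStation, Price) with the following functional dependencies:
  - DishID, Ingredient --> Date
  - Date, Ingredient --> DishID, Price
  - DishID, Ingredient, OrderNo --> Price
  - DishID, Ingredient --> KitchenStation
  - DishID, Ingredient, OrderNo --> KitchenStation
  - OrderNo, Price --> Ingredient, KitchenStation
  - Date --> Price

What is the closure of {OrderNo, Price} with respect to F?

{Ingredient, KitchenStation, OrderNo, Price}

Start with {OrderNo, Price}.
OrderNo, Price --> Ingredient, KitchenStation applies; add {Ingredient, KitchenStation} → now {Ingredient, KitchenStation, OrderNo, Price}.
No further FD applies.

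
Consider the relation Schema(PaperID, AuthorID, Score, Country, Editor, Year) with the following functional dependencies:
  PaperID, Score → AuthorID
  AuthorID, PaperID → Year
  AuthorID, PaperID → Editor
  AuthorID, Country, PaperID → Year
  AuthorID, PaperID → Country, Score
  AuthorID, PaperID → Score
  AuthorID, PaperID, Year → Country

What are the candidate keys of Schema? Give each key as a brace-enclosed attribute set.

{AuthorID, PaperID}, {PaperID, Score}

Attributes never on any right-hand side: {PaperID} — every candidate key must contain it.
{AuthorID, PaperID} is a candidate key since {AuthorID, PaperID}⁺ = {AuthorID, Country, Editor, PaperID, Score, Year} covers every attribute.
{PaperID, Score} is a candidate key since {PaperID, Score}⁺ = {AuthorID, Country, Editor, PaperID, Score, Year} covers every attribute.
No proper subset of any of these is a key, and no other minimal superkey exists.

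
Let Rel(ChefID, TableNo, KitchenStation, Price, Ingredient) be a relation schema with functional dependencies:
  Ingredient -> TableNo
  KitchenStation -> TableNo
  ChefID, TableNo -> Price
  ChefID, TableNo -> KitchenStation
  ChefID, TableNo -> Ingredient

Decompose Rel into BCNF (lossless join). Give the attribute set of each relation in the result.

Candidate keys of the original relation: {ChefID, Ingredient}, {ChefID, KitchenStation}, {ChefID, TableNo}.
Within {ChefID, Ingredient, KitchenStation, Price, TableNo}: {Ingredient}⁺ ∩ {ChefID, Ingredient, KitchenStation, Price, TableNo} = {Ingredient, TableNo}, not the whole set, so Ingredient -> TableNo violates BCNF; decompose into {Ingredient, TableNo} and {ChefID, Ingredient, KitchenStation, Price}.
{Ingredient, TableNo} is in BCNF.
{ChefID, Ingredient, KitchenStation, Price} is in BCNF.

{ChefID, Ingredient, KitchenStation, Price}; {Ingredient, TableNo}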